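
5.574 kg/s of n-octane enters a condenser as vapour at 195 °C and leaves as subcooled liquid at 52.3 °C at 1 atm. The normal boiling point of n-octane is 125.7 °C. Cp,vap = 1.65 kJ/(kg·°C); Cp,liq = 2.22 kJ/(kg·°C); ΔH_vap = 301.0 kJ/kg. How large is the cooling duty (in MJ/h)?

Q_c = 11600 MJ/h

vapour 195→125.7 °C: -114.34 kJ/kg
condensation at 125.7 °C: -301 kJ/kg
liquid 125.7→52.3 °C: -162.95 kJ/kg
Δh = -114.34 + -301 + -162.95 = -578.29 kJ/kg
Q = ṁ·Δh = 5.574 kg/s × -578.29 kJ/kg = -3223.4 kJ/s
|Q| = 3223.4 kW = 11604 MJ/h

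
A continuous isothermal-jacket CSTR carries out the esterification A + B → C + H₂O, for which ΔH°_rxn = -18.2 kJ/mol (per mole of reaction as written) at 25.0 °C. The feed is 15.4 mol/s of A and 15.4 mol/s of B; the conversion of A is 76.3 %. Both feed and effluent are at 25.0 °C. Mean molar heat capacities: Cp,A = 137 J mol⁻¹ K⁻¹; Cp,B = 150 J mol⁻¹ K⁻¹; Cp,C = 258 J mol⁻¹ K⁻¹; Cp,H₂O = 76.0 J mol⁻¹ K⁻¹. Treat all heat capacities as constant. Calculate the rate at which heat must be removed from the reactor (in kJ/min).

Extent of reaction ξ = 0.763 × 15.4 = 11.75 mol/s
Reaction term: ξ·ΔH°_rxn = 11.75 × -18.2 = -213.85 kJ/s
Q = ΔH = -213.85 kJ/s = -213.85 kW
Heat removed = 12831 kJ/min

Q_out = 12800 kJ/min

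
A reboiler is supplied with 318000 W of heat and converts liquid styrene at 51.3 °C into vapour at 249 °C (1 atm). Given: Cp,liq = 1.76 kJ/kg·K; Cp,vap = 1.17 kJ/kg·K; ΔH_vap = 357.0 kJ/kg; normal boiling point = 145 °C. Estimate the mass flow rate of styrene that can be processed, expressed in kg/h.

Δh = 1.76×(145−51.3) + 357.0 + 1.17×(249−145) = 643.59 kJ/kg
Q = 318000 W = 318 kJ/s = 1.1448e+06 kJ/h
ṁ = Q/Δh = 1.1448e+06 / 643.59 = 1778.8 kg/h

ṁ = 1780 kg/h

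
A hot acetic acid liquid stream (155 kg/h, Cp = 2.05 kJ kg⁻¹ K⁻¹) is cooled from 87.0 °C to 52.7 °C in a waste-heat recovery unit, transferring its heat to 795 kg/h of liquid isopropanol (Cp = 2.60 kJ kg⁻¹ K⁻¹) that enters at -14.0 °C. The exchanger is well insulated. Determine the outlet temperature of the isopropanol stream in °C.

Heat released by hot stream: Q = 155 × 2.05 × (87.0 − 52.7) = 10899 kJ/h
Energy balance on cold side (adiabatic exchanger): Q = ṁ_c·Cp_c·(T_c,out − T_c,in)
T_c,out = -14.0 + 10899/(795 × 2.60) = -8.7272 °C

T_c,out = -8.73 °C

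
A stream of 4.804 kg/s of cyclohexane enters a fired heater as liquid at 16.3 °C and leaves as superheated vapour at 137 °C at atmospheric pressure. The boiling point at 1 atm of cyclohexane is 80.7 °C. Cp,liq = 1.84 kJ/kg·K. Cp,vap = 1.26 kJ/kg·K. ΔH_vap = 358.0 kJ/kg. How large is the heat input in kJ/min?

liquid 16.3→80.7 °C: 118.5 kJ/kg
vaporisation at 80.7 °C: 358 kJ/kg
vapour 80.7→137 °C: 70.938 kJ/kg
Δh = 118.5 + 358 + 70.938 = 547.43 kJ/kg
Q = ṁ·Δh = 4.804 kg/s × 547.43 kJ/kg = 2629.9 kJ/s
|Q| = 2629.9 kW = 157790 kJ/min

Q = 158000 kJ/min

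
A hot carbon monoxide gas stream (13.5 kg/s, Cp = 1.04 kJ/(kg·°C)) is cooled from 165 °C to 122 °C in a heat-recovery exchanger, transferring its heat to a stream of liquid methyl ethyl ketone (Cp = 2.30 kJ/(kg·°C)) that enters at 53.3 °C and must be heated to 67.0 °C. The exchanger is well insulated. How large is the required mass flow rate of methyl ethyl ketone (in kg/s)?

ṁ_c = 19.2 kg/s

Heat released by hot stream: Q = 13.5 × 1.04 × (165 − 122) = 603.72 kJ/s
Energy balance on cold side (adiabatic exchanger): Q = ṁ_c·Cp_c·(T_c,out − T_c,in)
ṁ_c = 603.72 / [2.30 × (67.0 − 53.3)] = 19.16 kg/s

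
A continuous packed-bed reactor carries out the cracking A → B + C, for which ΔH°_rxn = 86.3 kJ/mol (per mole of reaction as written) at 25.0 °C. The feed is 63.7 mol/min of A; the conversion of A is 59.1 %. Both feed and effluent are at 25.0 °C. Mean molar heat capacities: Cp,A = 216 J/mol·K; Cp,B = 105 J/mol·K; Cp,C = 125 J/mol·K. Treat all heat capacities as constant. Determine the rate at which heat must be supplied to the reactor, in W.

Extent of reaction ξ = 0.591 × 63.7 = 37.647 mol/min
Reaction term: ξ·ΔH°_rxn = 37.647 × 86.3 = 3248.9 kJ/min
Q = ΔH = 3248.9 kJ/min = 54.149 kW
Heat supplied = 54149 W

Q_in = 54100 W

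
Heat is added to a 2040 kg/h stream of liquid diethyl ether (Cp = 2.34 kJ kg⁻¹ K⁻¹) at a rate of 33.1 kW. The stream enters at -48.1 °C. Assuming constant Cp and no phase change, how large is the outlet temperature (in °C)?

T_out = -23.1 °C

Q = 33.1 kW = 119160 kJ/h
ΔT = Q/(ṁ·Cp) = 119160/(2040×2.34) = 24.962 K
T_out = -48.1 + 24.962 = -23.138 °C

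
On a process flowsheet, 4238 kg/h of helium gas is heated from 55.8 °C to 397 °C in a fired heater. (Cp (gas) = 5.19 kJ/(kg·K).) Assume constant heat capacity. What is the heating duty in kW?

Q = ṁ·Cp·ΔT = 4238 × 5.19 × (397 − 55.8) = 7.5048e+06 kJ/h
Converting: 7.5048e+06 / 3600 s = 2084.7 kW

Q = 2080 kW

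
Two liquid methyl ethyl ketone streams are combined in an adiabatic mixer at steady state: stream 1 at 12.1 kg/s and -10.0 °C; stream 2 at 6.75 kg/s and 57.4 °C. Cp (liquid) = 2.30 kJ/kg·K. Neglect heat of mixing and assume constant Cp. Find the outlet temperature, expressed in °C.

Adiabatic, steady state ⇒ Σ ṁᵢCp,ᵢ(T_out − Tᵢ) = 0
T_out = Σ ṁᵢCp,ᵢTᵢ / Σ ṁᵢCp,ᵢ
      = 612.83 / 43.355 = 14.135 °C

T_out = 14.1 °C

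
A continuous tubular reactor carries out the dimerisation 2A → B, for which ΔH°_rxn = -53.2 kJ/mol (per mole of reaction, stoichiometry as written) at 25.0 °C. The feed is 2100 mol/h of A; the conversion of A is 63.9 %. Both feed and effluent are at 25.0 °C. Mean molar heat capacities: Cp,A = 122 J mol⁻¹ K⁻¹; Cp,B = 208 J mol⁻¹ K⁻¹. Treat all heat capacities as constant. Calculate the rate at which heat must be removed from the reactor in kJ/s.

Q_out = 9.92 kJ/s

Extent of reaction ξ = 0.639 × 2100 / 2 = 670.95 mol/h
Reaction term: ξ·ΔH°_rxn = 670.95 × -53.2 = -35695 kJ/h
Q = ΔH = -35695 kJ/h = -9.9152 kW
Heat removed = 9.9152 kJ/s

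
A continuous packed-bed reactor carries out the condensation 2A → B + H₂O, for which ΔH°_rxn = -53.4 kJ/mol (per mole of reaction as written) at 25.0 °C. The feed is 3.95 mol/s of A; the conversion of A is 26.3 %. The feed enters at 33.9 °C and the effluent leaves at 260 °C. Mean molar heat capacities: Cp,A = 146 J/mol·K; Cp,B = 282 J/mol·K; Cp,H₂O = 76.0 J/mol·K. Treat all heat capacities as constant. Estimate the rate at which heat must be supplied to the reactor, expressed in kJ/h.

Q_in = 399000 kJ/h

Extent of reaction ξ = 0.263 × 3.95 / 2 = 0.51943 mol/s
Reaction term: ξ·ΔH°_rxn = 0.51943 × -53.4 = -27.737 kJ/s
Sensible, feed 33.9→25 °C: -5.1326 kJ/s
Outlet flows (mol/s): A 2.9112, B 0.51943, H₂O 0.51943
Sensible, products 25→260 °C: 143.58 kJ/s
Q = ΔH = 110.71 kJ/s = 110.71 kW
Heat supplied = 398560 kJ/h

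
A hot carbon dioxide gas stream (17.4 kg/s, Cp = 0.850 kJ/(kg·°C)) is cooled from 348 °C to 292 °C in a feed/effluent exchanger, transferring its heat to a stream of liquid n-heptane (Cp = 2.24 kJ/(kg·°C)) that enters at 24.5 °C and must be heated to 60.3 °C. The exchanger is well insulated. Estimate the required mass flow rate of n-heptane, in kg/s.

ṁ_c = 10.3 kg/s

Heat released by hot stream: Q = 17.4 × 0.850 × (348 − 292) = 828.24 kJ/s
Energy balance on cold side (adiabatic exchanger): Q = ṁ_c·Cp_c·(T_c,out − T_c,in)
ṁ_c = 828.24 / [2.24 × (60.3 − 24.5)] = 10.328 kg/s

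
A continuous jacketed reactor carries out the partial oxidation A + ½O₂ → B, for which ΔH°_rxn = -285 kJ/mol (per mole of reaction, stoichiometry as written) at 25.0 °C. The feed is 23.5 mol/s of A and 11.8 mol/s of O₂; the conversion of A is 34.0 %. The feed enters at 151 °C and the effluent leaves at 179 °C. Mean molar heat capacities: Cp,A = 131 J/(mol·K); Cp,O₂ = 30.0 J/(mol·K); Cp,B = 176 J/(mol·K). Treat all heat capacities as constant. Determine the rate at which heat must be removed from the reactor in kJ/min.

Extent of reaction ξ = 0.340 × 23.5 = 7.99 mol/s
Reaction term: ξ·ΔH°_rxn = 7.99 × -285 = -2277.2 kJ/s
Sensible, feed 151→25 °C: -432.5 kJ/s
Outlet flows (mol/s): A 15.51, O₂ 7.805, B 7.99
Sensible, products 25→179 °C: 565.52 kJ/s
Q = ΔH = -2144.1 kJ/s = -2144.1 kW
Heat removed = 128650 kJ/min

Q_out = 129000 kJ/min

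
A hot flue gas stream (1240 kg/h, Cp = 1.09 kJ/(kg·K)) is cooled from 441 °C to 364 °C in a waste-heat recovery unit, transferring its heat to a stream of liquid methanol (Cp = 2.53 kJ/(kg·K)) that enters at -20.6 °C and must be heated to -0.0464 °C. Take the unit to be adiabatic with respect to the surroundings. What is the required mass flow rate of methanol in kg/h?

Heat released by hot stream: Q = 1240 × 1.09 × (441 − 364) = 104070 kJ/h
Energy balance on cold side (adiabatic exchanger): Q = ṁ_c·Cp_c·(T_c,out − T_c,in)
ṁ_c = 104070 / [2.53 × (-0.0464 − -20.6)] = 2001.4 kg/h

ṁ_c = 2000 kg/h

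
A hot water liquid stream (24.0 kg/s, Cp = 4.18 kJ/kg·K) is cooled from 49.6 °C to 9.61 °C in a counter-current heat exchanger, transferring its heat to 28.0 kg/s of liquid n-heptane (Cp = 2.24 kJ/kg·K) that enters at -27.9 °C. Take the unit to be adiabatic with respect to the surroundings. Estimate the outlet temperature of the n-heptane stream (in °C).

Heat released by hot stream: Q = 24.0 × 4.18 × (49.6 − 9.61) = 4011.8 kJ/s
Energy balance on cold side (adiabatic exchanger): Q = ṁ_c·Cp_c·(T_c,out − T_c,in)
T_c,out = -27.9 + 4011.8/(28.0 × 2.24) = 36.064 °C

T_c,out = 36.1 °C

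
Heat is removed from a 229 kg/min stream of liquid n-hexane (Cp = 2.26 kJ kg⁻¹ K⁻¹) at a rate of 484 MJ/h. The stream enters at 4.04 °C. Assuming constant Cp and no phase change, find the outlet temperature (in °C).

Q = 484 MJ/h = 8066.7 kJ/min
ΔT = Q/(ṁ·Cp) = 8066.7/(229×2.26) = 15.587 K
T_out = 4.04 − 15.587 = -11.547 °C

T_out = -11.5 °C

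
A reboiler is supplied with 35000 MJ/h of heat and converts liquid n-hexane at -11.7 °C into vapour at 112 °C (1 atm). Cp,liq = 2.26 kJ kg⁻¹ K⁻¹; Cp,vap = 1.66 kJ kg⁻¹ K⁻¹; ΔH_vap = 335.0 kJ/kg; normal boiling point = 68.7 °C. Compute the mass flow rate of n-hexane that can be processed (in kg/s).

ṁ = 16.5 kg/s

Δh = 2.26×(68.7−-11.7) + 335.0 + 1.66×(112−68.7) = 588.58 kJ/kg
Q = 35000 MJ/h = 9722.2 kJ/s = 9722.2 kJ/s
ṁ = Q/Δh = 9722.2 / 588.58 = 16.518 kg/s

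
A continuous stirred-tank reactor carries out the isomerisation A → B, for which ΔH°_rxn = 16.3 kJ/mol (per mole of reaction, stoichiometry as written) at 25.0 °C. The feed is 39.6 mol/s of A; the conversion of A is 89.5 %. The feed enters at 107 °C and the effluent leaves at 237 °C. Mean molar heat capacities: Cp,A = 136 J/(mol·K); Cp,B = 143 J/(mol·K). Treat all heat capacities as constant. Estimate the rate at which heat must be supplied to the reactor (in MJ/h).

Q_in = 4790 MJ/h

Extent of reaction ξ = 0.895 × 39.6 = 35.442 mol/s
Reaction term: ξ·ΔH°_rxn = 35.442 × 16.3 = 577.7 kJ/s
Sensible, feed 107→25 °C: -441.62 kJ/s
Outlet flows (mol/s): A 4.158, B 35.442
Sensible, products 25→237 °C: 1194.3 kJ/s
Q = ΔH = 1330.4 kJ/s = 1330.4 kW
Heat supplied = 4789.5 MJ/h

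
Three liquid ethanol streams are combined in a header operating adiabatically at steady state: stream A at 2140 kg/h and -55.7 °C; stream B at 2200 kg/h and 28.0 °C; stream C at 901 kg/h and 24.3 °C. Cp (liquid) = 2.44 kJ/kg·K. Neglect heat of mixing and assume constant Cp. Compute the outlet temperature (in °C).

T_out = -6.81 °C

Adiabatic, steady state ⇒ Σ ṁᵢCp,ᵢ(T_out − Tᵢ) = 0
T_out = Σ ṁᵢCp,ᵢTᵢ / Σ ṁᵢCp,ᵢ
      = -87117 / 12788 = -6.8124 °C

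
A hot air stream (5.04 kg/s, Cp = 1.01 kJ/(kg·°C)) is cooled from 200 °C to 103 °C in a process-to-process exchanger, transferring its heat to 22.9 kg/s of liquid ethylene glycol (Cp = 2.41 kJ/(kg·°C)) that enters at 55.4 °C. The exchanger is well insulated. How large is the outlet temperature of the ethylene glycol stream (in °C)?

T_c,out = 64.3 °C

Heat released by hot stream: Q = 5.04 × 1.01 × (200 − 103) = 493.77 kJ/s
Energy balance on cold side (adiabatic exchanger): Q = ṁ_c·Cp_c·(T_c,out − T_c,in)
T_c,out = 55.4 + 493.77/(22.9 × 2.41) = 64.347 °C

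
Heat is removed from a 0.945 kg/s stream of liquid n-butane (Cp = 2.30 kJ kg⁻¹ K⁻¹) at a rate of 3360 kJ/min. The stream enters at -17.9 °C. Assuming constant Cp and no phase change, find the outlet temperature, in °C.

Q = 3360 kJ/min = 56 kJ/s
ΔT = Q/(ṁ·Cp) = 56/(0.945×2.30) = 25.765 K
T_out = -17.9 − 25.765 = -43.665 °C

T_out = -43.7 °C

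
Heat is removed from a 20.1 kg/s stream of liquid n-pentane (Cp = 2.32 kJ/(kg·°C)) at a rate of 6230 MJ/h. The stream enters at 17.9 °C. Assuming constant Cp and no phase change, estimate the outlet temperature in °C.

T_out = -19.2 °C

Q = 6230 MJ/h = 1730.6 kJ/s
ΔT = Q/(ṁ·Cp) = 1730.6/(20.1×2.32) = 37.111 K
T_out = 17.9 − 37.111 = -19.211 °C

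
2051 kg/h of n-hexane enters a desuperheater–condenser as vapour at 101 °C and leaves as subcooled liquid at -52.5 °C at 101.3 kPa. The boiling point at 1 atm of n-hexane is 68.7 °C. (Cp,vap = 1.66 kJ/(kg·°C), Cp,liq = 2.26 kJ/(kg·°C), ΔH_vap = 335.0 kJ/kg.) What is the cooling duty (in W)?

vapour 101→68.7 °C: -53.618 kJ/kg
condensation at 68.7 °C: -335 kJ/kg
liquid 68.7→-52.5 °C: -273.91 kJ/kg
Δh = -53.618 + -335 + -273.91 = -662.53 kJ/kg
Q = ṁ·Δh = 2051 kg/h × -662.53 kJ/kg = -1.3588e+06 kJ/h
|Q| = 377.46 kW = 377460 W

Q_c = 377000 W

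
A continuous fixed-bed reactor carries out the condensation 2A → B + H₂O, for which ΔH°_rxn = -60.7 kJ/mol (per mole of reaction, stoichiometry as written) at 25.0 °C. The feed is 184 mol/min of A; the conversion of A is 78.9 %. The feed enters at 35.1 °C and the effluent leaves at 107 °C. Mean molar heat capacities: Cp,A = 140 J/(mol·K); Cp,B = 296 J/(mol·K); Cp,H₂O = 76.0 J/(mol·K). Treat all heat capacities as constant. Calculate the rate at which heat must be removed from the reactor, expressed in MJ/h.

Extent of reaction ξ = 0.789 × 184 / 2 = 72.588 mol/min
Reaction term: ξ·ΔH°_rxn = 72.588 × -60.7 = -4406.1 kJ/min
Sensible, feed 35.1→25 °C: -260.18 kJ/min
Outlet flows (mol/min): A 38.824, B 72.588, H₂O 72.588
Sensible, products 25→107 °C: 2659.9 kJ/min
Q = ΔH = -2006.3 kJ/min = -33.439 kW
Heat removed = 120.38 MJ/h

Q_out = 120 MJ/h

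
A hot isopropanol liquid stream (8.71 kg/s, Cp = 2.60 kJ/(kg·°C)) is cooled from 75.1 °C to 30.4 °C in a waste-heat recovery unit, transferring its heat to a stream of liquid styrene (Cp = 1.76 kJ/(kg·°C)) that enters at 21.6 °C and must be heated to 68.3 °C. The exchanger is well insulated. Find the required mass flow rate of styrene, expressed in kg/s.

ṁ_c = 12.3 kg/s

Heat released by hot stream: Q = 8.71 × 2.60 × (75.1 − 30.4) = 1012.3 kJ/s
Energy balance on cold side (adiabatic exchanger): Q = ṁ_c·Cp_c·(T_c,out − T_c,in)
ṁ_c = 1012.3 / [1.76 × (68.3 − 21.6)] = 12.316 kg/s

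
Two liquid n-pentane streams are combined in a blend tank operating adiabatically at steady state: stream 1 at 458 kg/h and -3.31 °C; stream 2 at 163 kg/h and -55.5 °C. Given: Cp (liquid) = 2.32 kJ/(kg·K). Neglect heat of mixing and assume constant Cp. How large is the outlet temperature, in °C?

T_out = -17.0 °C

Adiabatic, steady state ⇒ Σ ṁᵢCp,ᵢ(T_out − Tᵢ) = 0
T_out = Σ ṁᵢCp,ᵢTᵢ / Σ ṁᵢCp,ᵢ
      = -24505 / 1440.7 = -17.009 °C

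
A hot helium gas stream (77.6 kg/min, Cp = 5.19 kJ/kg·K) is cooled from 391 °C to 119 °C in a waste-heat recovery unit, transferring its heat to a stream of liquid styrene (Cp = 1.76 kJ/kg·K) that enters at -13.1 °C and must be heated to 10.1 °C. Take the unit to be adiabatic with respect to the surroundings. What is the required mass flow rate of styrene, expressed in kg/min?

Heat released by hot stream: Q = 77.6 × 5.19 × (391 − 119) = 109550 kJ/min
Energy balance on cold side (adiabatic exchanger): Q = ṁ_c·Cp_c·(T_c,out − T_c,in)
ṁ_c = 109550 / [1.76 × (10.1 − -13.1)] = 2682.9 kg/min

ṁ_c = 2680 kg/min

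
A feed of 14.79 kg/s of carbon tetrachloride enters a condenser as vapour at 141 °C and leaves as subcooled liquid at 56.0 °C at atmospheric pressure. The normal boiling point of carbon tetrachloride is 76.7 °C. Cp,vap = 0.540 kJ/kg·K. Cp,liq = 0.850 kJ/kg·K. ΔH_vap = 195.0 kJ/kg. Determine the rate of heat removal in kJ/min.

vapour 141→76.7 °C: -34.722 kJ/kg
condensation at 76.7 °C: -195 kJ/kg
liquid 76.7→56.0 °C: -17.595 kJ/kg
Δh = -34.722 + -195 + -17.595 = -247.32 kJ/kg
Q = ṁ·Δh = 14.79 kg/s × -247.32 kJ/kg = -3657.8 kJ/s
|Q| = 3657.8 kW = 219470 kJ/min

Q_c = 219000 kJ/min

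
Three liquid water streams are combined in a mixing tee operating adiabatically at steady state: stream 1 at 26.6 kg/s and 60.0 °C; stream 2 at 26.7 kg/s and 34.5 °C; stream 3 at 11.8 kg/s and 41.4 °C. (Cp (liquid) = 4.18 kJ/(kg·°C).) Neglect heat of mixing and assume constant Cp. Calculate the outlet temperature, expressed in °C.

T_out = 46.2 °C

Energy balance with Q = 0: Σ ṁᵢCp,ᵢ(T_out − Tᵢ) = 0
Σ ṁᵢCp,ᵢTᵢ = 26.6×4.18×60.0 + 26.7×4.18×34.5 + 11.8×4.18×41.4 = 12564
Σ ṁᵢCp,ᵢ = 26.6×4.18 + 26.7×4.18 + 11.8×4.18 = 272.12
T_out = 12564 / 272.12 = 46.17 °C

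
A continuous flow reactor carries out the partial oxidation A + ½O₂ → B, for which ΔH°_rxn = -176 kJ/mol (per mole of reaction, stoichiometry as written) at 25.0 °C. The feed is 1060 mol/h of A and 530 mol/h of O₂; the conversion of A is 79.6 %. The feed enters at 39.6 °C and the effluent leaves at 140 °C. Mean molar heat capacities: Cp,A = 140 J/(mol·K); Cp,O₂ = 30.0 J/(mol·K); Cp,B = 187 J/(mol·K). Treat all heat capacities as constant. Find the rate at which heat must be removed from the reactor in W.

Q_out = 35800 W

Extent of reaction ξ = 0.796 × 1060 = 843.76 mol/h
Reaction term: ξ·ΔH°_rxn = 843.76 × -176 = -148500 kJ/h
Sensible, feed 39.6→25 °C: -2398.8 kJ/h
Outlet flows (mol/h): A 216.24, O₂ 108.12, B 843.76
Sensible, products 25→140 °C: 22000 kJ/h
Q = ΔH = -128900 kJ/h = -35.806 kW
Heat removed = 35806 W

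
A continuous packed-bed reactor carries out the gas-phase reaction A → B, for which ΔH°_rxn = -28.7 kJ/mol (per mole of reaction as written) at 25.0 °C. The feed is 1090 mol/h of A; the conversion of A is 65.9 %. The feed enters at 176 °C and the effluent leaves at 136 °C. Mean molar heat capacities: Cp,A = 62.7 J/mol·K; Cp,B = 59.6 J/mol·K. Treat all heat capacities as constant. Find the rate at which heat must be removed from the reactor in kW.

Q_out = 6.55 kW

Extent of reaction ξ = 0.659 × 1090 = 718.31 mol/h
Reaction term: ξ·ΔH°_rxn = 718.31 × -28.7 = -20615 kJ/h
Sensible, feed 176→25 °C: -10320 kJ/h
Outlet flows (mol/h): A 371.69, B 718.31
Sensible, products 25→136 °C: 7338.9 kJ/h
Q = ΔH = -23596 kJ/h = -6.5546 kW
Heat removed = 6.5546 kW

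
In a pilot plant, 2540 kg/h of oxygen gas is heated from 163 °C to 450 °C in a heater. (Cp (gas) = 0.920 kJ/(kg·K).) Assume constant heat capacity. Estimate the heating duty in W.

Q = ṁ·Cp·ΔT = 2540 × 0.920 × (450 − 163) = 670660 kJ/h
Converting: 670660 / 3600 s = 186.29 kW
Heating duty = 186290 W

Q = 186000 W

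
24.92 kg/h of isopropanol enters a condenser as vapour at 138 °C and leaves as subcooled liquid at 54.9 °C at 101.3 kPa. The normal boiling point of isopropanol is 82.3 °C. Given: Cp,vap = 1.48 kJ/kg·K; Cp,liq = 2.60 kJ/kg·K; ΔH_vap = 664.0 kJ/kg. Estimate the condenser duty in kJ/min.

Q_c = 340 kJ/min

vapour 138→82.3 °C: -82.436 kJ/kg
condensation at 82.3 °C: -664 kJ/kg
liquid 82.3→54.9 °C: -71.24 kJ/kg
Δh = -82.436 + -664 + -71.24 = -817.68 kJ/kg
Q = ṁ·Δh = 24.92 kg/h × -817.68 kJ/kg = -20376 kJ/h
|Q| = 5.6601 kW = 339.61 kJ/min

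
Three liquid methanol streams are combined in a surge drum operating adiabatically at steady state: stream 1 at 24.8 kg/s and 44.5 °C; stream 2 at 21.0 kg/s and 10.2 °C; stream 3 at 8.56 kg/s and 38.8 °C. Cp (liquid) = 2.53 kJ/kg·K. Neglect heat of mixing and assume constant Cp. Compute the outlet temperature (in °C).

T_out = 30.4 °C

Energy balance with Q = 0: Σ ṁᵢCp,ᵢ(T_out − Tᵢ) = 0
T_out = Σ ṁᵢCp,ᵢTᵢ / Σ ṁᵢCp,ᵢ
      = 4174.3 / 137.53 = 30.352 °C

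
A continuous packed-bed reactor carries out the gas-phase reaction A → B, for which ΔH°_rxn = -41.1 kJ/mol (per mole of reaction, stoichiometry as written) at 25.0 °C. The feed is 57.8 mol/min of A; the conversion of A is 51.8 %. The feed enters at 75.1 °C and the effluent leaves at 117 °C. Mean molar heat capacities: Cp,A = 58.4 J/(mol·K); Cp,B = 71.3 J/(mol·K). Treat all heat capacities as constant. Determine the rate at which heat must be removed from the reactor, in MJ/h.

Q_out = 63.2 MJ/h

Extent of reaction ξ = 0.518 × 57.8 = 29.94 mol/min
Reaction term: ξ·ΔH°_rxn = 29.94 × -41.1 = -1230.6 kJ/min
Sensible, feed 75.1→25 °C: -169.11 kJ/min
Outlet flows (mol/min): A 27.86, B 29.94
Sensible, products 25→117 °C: 346.08 kJ/min
Q = ΔH = -1053.6 kJ/min = -17.56 kW
Heat removed = 63.215 MJ/h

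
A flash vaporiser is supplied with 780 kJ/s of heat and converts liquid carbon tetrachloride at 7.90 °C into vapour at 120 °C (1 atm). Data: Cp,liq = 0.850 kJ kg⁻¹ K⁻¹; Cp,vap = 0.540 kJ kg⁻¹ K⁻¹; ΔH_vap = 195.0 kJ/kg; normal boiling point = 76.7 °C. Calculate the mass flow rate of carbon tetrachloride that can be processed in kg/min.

Δh = 0.850×(76.7−7.90) + 195.0 + 0.540×(120−76.7) = 276.86 kJ/kg
Q = 780 kJ/s = 780 kJ/s = 46800 kJ/min
ṁ = Q/Δh = 46800 / 276.86 = 169.04 kg/min

ṁ = 169 kg/min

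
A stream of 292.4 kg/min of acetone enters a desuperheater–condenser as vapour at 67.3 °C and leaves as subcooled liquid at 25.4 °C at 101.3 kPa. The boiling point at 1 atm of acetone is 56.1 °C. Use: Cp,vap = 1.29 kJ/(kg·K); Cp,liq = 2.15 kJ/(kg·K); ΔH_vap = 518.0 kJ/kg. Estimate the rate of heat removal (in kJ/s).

Q_c = 2920 kJ/s

vapour 67.3→56.1 °C: -14.448 kJ/kg
condensation at 56.1 °C: -518 kJ/kg
liquid 56.1→25.4 °C: -66.005 kJ/kg
Δh = -14.448 + -518 + -66.005 = -598.45 kJ/kg
Q = ṁ·Δh = 292.4 kg/min × -598.45 kJ/kg = -174990 kJ/min
|Q| = 2916.5 kW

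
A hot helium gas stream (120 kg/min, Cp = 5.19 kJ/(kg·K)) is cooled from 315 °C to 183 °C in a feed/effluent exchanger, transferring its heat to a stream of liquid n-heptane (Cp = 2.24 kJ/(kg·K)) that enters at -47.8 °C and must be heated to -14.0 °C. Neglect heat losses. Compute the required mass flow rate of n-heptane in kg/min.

ṁ_c = 1090 kg/min

Heat released by hot stream: Q = 120 × 5.19 × (315 − 183) = 82210 kJ/min
Energy balance on cold side (adiabatic exchanger): Q = ṁ_c·Cp_c·(T_c,out − T_c,in)
ṁ_c = 82210 / [2.24 × (-14.0 − -47.8)] = 1085.8 kg/min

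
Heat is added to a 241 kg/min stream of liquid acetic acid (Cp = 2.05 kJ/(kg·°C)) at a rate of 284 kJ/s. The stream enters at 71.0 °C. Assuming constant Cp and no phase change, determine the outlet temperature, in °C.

Q = 284 kJ/s = 17040 kJ/min
ΔT = Q/(ṁ·Cp) = 17040/(241×2.05) = 34.49 K
T_out = 71.0 + 34.49 = 105.49 °C

T_out = 105 °C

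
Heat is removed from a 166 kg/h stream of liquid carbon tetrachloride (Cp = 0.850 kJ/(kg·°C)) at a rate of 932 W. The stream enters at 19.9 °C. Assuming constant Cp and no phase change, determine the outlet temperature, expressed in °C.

T_out = -3.88 °C

Q = 932 W = 3355.2 kJ/h
ΔT = Q/(ṁ·Cp) = 3355.2/(166×0.850) = 23.779 K
T_out = 19.9 − 23.779 = -3.8789 °C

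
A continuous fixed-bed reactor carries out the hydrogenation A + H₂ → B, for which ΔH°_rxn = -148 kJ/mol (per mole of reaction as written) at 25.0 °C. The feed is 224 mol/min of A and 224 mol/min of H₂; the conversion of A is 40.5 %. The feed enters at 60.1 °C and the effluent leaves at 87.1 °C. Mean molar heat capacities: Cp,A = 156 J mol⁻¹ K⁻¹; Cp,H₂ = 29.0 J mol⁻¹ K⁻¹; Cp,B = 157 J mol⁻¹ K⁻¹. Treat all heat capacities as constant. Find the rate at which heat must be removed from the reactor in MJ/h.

Extent of reaction ξ = 0.405 × 224 = 90.72 mol/min
Reaction term: ξ·ΔH°_rxn = 90.72 × -148 = -13427 kJ/min
Sensible, feed 60.1→25 °C: -1454.5 kJ/min
Outlet flows (mol/min): A 133.28, H₂ 133.28, B 90.72
Sensible, products 25→87.1 °C: 2415.7 kJ/min
Q = ΔH = -12465 kJ/min = -207.76 kW
Heat removed = 747.93 MJ/h

Q_out = 748 MJ/h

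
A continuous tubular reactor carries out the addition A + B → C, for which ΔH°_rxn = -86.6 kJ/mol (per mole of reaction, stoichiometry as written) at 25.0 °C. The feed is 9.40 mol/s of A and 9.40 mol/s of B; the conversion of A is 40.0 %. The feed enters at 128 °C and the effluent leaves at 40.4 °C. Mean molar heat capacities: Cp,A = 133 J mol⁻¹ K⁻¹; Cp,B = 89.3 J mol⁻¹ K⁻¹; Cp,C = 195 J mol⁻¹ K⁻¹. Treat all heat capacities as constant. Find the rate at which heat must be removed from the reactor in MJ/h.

Q_out = 1840 MJ/h

Extent of reaction ξ = 0.400 × 9.40 = 3.76 mol/s
Reaction term: ξ·ΔH°_rxn = 3.76 × -86.6 = -325.62 kJ/s
Sensible, feed 128→25 °C: -215.23 kJ/s
Outlet flows (mol/s): A 5.64, B 5.64, C 3.76
Sensible, products 25→40.4 °C: 30.599 kJ/s
Q = ΔH = -510.25 kJ/s = -510.25 kW
Heat removed = 1836.9 MJ/h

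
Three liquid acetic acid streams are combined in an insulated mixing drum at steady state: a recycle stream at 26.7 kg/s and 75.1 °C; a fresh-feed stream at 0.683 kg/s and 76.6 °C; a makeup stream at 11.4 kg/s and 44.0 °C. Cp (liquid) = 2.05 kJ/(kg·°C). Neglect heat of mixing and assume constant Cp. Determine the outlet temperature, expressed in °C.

Energy balance with Q = 0: Σ ṁᵢCp,ᵢ(T_out − Tᵢ) = 0
Σ ṁᵢCp,ᵢTᵢ = 26.7×2.05×75.1 + 0.683×2.05×76.6 + 11.4×2.05×44.0 = 5246.1
Σ ṁᵢCp,ᵢ = 26.7×2.05 + 0.683×2.05 + 11.4×2.05 = 79.505
T_out = 5246.1 / 79.505 = 65.985 °C

T_out = 66.0 °C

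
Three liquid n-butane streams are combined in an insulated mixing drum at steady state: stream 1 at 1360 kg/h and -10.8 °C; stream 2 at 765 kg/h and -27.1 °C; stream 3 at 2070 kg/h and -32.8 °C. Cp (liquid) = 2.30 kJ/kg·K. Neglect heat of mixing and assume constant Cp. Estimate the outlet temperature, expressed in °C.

Adiabatic, steady state ⇒ Σ ṁᵢCp,ᵢ(T_out − Tᵢ) = 0
Σ ṁᵢCp,ᵢTᵢ = 1360×2.30×-10.8 + 765×2.30×-27.1 + 2070×2.30×-32.8 = -237630
Σ ṁᵢCp,ᵢ = 1360×2.30 + 765×2.30 + 2070×2.30 = 9648.5
T_out = -237630 / 9648.5 = -24.628 °C

T_out = -24.6 °C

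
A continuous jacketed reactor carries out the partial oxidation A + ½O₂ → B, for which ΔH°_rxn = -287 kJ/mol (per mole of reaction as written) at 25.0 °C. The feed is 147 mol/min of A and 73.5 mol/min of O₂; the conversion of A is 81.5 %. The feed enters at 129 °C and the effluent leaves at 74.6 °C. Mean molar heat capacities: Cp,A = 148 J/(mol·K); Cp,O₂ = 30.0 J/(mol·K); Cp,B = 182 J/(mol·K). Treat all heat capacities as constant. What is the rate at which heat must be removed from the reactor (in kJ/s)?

Extent of reaction ξ = 0.815 × 147 = 119.8 mol/min
Reaction term: ξ·ΔH°_rxn = 119.8 × -287 = -34384 kJ/min
Sensible, feed 129→25 °C: -2491.9 kJ/min
Outlet flows (mol/min): A 27.195, O₂ 13.598, B 119.8
Sensible, products 25→74.6 °C: 1301.4 kJ/min
Q = ΔH = -35575 kJ/min = -592.91 kW
Heat removed = 592.91 kJ/s

Q_out = 593 kJ/s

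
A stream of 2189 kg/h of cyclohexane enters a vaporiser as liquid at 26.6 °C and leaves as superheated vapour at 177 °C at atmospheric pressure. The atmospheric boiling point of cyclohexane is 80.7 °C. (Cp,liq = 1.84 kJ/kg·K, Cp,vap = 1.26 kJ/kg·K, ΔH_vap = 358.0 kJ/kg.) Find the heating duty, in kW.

Q = 352 kW

liquid 26.6→80.7 °C: 99.544 kJ/kg
vaporisation at 80.7 °C: 358 kJ/kg
vapour 80.7→177 °C: 121.34 kJ/kg
Δh = 99.544 + 358 + 121.34 = 578.88 kJ/kg
Q = ṁ·Δh = 2189 kg/h × 578.88 kJ/kg = 1.2672e+06 kJ/h
|Q| = 351.99 kW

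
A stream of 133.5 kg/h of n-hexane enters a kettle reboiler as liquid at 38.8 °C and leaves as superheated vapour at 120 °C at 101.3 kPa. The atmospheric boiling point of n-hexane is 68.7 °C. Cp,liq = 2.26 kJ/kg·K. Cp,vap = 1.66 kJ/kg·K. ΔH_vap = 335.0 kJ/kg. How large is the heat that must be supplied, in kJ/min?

liquid 38.8→68.7 °C: 67.574 kJ/kg
vaporisation at 68.7 °C: 335 kJ/kg
vapour 68.7→120 °C: 85.158 kJ/kg
Δh = 67.574 + 335 + 85.158 = 487.73 kJ/kg
Q = ṁ·Δh = 133.5 kg/h × 487.73 kJ/kg = 65112 kJ/h
|Q| = 18.087 kW = 1085.2 kJ/min

Q = 1090 kJ/min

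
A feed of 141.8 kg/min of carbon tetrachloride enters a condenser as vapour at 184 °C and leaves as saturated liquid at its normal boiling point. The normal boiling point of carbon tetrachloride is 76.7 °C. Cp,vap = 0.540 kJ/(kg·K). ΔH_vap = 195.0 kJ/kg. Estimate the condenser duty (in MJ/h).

Q_c = 2150 MJ/h

vapour 184→76.7 °C: -57.942 kJ/kg
condensation at 76.7 °C: -195 kJ/kg
Δh = -57.942 + -195 = -252.94 kJ/kg
Q = ṁ·Δh = 141.8 kg/min × -252.94 kJ/kg = -35867 kJ/min
|Q| = 597.79 kW = 2152 MJ/h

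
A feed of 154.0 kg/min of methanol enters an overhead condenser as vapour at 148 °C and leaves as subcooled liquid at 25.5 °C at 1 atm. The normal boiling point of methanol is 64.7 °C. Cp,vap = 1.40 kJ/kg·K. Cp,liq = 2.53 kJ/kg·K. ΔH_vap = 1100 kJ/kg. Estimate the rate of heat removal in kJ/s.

vapour 148→64.7 °C: -116.62 kJ/kg
condensation at 64.7 °C: -1100 kJ/kg
liquid 64.7→25.5 °C: -99.176 kJ/kg
Δh = -116.62 + -1100 + -99.176 = -1315.8 kJ/kg
Q = ṁ·Δh = 154.0 kg/min × -1315.8 kJ/kg = -202630 kJ/min
|Q| = 3377.2 kW

Q_c = 3380 kJ/s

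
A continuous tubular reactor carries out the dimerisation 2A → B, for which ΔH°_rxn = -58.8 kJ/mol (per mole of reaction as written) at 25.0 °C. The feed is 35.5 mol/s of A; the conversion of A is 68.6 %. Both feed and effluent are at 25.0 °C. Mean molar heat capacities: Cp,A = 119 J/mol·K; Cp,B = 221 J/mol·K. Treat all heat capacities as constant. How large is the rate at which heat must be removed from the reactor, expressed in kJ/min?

Q_out = 43000 kJ/min

Extent of reaction ξ = 0.686 × 35.5 / 2 = 12.177 mol/s
Reaction term: ξ·ΔH°_rxn = 12.177 × -58.8 = -715.98 kJ/s
Q = ΔH = -715.98 kJ/s = -715.98 kW
Heat removed = 42959 kJ/min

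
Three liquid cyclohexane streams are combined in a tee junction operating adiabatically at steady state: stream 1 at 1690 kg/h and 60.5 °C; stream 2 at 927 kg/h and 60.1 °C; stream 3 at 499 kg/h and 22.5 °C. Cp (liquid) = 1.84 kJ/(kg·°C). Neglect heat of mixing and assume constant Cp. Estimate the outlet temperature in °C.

Adiabatic, steady state ⇒ Σ ṁᵢCp,ᵢ(T_out − Tᵢ) = 0
T_out = Σ ṁᵢCp,ᵢTᵢ / Σ ṁᵢCp,ᵢ
      = 311300 / 5733.4 = 54.296 °C

T_out = 54.3 °C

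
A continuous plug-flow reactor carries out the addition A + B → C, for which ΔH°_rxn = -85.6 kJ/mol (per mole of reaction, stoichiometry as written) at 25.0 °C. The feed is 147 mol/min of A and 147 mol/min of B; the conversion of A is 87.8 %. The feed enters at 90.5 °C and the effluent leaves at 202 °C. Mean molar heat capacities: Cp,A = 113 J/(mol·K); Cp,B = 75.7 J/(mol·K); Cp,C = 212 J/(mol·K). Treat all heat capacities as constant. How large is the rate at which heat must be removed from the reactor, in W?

Extent of reaction ξ = 0.878 × 147 = 129.07 mol/min
Reaction term: ξ·ΔH°_rxn = 129.07 × -85.6 = -11048 kJ/min
Sensible, feed 90.5→25 °C: -1816.9 kJ/min
Outlet flows (mol/min): A 17.934, B 17.934, C 129.07
Sensible, products 25→202 °C: 5442.1 kJ/min
Q = ΔH = -7422.9 kJ/min = -123.71 kW
Heat removed = 123710 W

Q_out = 124000 W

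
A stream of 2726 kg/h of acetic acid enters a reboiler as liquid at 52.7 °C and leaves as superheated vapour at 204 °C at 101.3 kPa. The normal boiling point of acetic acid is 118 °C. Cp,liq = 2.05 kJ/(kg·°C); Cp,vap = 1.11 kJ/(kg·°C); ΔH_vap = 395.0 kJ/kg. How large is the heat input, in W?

Q = 473000 W

liquid 52.7→118 °C: 133.86 kJ/kg
vaporisation at 118 °C: 395 kJ/kg
vapour 118→204 °C: 95.46 kJ/kg
Δh = 133.86 + 395 + 95.46 = 624.33 kJ/kg
Q = ṁ·Δh = 2726 kg/h × 624.33 kJ/kg = 1.7019e+06 kJ/h
|Q| = 472.75 kW = 472750 W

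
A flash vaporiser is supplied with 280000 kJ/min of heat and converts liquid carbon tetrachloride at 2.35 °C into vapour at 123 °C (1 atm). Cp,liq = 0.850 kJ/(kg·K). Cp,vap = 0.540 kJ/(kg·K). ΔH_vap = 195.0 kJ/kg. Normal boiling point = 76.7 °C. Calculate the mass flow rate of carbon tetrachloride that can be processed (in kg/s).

ṁ = 16.5 kg/s

Δh = 0.850×(76.7−2.35) + 195.0 + 0.540×(123−76.7) = 283.2 kJ/kg
Q = 280000 kJ/min = 4666.7 kJ/s = 4666.7 kJ/s
ṁ = Q/Δh = 4666.7 / 283.2 = 16.478 kg/s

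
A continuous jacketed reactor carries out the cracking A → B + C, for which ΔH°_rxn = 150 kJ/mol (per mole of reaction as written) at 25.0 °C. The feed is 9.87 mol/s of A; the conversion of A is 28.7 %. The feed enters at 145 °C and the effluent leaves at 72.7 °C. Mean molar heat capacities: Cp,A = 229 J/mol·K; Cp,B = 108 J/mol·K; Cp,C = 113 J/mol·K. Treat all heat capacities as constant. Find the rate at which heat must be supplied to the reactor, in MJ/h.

Extent of reaction ξ = 0.287 × 9.87 = 2.8327 mol/s
Reaction term: ξ·ΔH°_rxn = 2.8327 × 150 = 424.9 kJ/s
Sensible, feed 145→25 °C: -271.23 kJ/s
Outlet flows (mol/s): A 7.0373, B 2.8327, C 2.8327
Sensible, products 25→72.7 °C: 106.73 kJ/s
Q = ΔH = 260.41 kJ/s = 260.41 kW
Heat supplied = 937.47 MJ/h

Q_in = 937 MJ/h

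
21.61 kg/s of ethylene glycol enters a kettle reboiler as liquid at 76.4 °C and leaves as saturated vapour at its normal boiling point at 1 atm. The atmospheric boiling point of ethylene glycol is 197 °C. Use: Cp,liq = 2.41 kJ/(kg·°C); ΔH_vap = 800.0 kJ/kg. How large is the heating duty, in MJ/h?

Q = 84800 MJ/h

liquid 76.4→197 °C: 290.65 kJ/kg
vaporisation at 197 °C: 800 kJ/kg
Δh = 290.65 + 800 = 1090.6 kJ/kg
Q = ṁ·Δh = 21.61 kg/s × 1090.6 kJ/kg = 23569 kJ/s
|Q| = 23569 kW = 84848 MJ/h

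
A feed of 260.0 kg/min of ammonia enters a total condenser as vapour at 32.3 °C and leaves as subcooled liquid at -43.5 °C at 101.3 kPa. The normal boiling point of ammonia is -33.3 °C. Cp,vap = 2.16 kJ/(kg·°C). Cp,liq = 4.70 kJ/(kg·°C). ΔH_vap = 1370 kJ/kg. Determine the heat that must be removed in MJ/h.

vapour 32.3→-33.3 °C: -141.7 kJ/kg
condensation at -33.3 °C: -1370 kJ/kg
liquid -33.3→-43.5 °C: -47.94 kJ/kg
Δh = -141.7 + -1370 + -47.94 = -1559.6 kJ/kg
Q = ṁ·Δh = 260.0 kg/min × -1559.6 kJ/kg = -405510 kJ/min
|Q| = 6758.4 kW = 24330 MJ/h

Q_c = 24300 MJ/h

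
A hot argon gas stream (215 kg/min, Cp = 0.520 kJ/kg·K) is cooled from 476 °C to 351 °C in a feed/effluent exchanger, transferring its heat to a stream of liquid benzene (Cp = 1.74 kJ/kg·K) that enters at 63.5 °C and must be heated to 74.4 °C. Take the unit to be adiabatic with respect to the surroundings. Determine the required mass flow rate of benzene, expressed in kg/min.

Heat released by hot stream: Q = 215 × 0.520 × (476 − 351) = 13975 kJ/min
Energy balance on cold side (adiabatic exchanger): Q = ṁ_c·Cp_c·(T_c,out − T_c,in)
ṁ_c = 13975 / [1.74 × (74.4 − 63.5)] = 736.84 kg/min

ṁ_c = 737 kg/min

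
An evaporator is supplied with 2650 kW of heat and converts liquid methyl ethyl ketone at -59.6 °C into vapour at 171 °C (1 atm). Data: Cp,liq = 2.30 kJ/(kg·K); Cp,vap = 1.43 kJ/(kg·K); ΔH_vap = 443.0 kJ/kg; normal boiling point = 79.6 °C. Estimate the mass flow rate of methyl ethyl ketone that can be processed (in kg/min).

Δh = 2.30×(79.6−-59.6) + 443.0 + 1.43×(171−79.6) = 893.86 kJ/kg
Q = 2650 kW = 2650 kJ/s = 159000 kJ/min
ṁ = Q/Δh = 159000 / 893.86 = 177.88 kg/min

ṁ = 178 kg/min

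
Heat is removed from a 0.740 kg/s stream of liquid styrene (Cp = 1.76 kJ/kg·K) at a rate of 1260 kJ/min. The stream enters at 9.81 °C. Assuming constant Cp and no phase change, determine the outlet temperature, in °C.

Q = 1260 kJ/min = 21 kJ/s
ΔT = Q/(ṁ·Cp) = 21/(0.740×1.76) = 16.124 K
T_out = 9.81 − 16.124 = -6.3141 °C

T_out = -6.31 °C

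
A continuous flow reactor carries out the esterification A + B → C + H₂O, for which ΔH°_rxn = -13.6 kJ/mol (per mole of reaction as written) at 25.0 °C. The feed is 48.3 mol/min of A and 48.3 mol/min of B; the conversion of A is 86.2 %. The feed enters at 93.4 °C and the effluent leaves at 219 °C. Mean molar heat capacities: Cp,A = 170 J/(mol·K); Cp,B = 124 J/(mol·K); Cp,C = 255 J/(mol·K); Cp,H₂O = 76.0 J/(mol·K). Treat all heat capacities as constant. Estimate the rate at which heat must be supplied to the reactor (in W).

Extent of reaction ξ = 0.862 × 48.3 = 41.635 mol/min
Reaction term: ξ·ΔH°_rxn = 41.635 × -13.6 = -566.23 kJ/min
Sensible, feed 93.4→25 °C: -971.29 kJ/min
Outlet flows (mol/min): A 6.6654, B 6.6654, C 41.635, H₂O 41.635
Sensible, products 25→219 °C: 3053.7 kJ/min
Q = ΔH = 1516.2 kJ/min = 25.269 kW
Heat supplied = 25269 W

Q_in = 25300 W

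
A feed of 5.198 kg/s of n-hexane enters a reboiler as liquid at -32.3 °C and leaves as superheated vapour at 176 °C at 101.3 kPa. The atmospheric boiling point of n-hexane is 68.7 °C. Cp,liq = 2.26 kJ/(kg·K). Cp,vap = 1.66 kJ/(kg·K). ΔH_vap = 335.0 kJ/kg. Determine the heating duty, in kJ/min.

Q = 231000 kJ/min

liquid -32.3→68.7 °C: 228.26 kJ/kg
vaporisation at 68.7 °C: 335 kJ/kg
vapour 68.7→176 °C: 178.12 kJ/kg
Δh = 228.26 + 335 + 178.12 = 741.38 kJ/kg
Q = ṁ·Δh = 5.198 kg/s × 741.38 kJ/kg = 3853.7 kJ/s
|Q| = 3853.7 kW = 231220 kJ/min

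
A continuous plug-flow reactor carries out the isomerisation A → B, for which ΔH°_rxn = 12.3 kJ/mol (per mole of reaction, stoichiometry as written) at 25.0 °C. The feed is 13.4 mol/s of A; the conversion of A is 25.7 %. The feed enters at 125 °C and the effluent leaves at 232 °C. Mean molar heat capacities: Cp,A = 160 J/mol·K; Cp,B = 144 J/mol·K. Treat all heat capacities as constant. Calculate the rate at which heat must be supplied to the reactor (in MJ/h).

Extent of reaction ξ = 0.257 × 13.4 = 3.4438 mol/s
Reaction term: ξ·ΔH°_rxn = 3.4438 × 12.3 = 42.359 kJ/s
Sensible, feed 125→25 °C: -214.4 kJ/s
Outlet flows (mol/s): A 9.9562, B 3.4438
Sensible, products 25→232 °C: 432.4 kJ/s
Q = ΔH = 260.36 kJ/s = 260.36 kW
Heat supplied = 937.3 MJ/h

Q_in = 937 MJ/h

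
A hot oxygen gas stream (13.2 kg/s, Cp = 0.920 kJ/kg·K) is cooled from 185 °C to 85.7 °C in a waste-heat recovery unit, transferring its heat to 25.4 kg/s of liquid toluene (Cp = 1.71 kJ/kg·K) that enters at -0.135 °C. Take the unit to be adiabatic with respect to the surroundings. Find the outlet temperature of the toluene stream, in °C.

Heat released by hot stream: Q = 13.2 × 0.920 × (185 − 85.7) = 1205.9 kJ/s
Energy balance on cold side (adiabatic exchanger): Q = ṁ_c·Cp_c·(T_c,out − T_c,in)
T_c,out = -0.135 + 1205.9/(25.4 × 1.71) = 27.629 °C

T_c,out = 27.6 °C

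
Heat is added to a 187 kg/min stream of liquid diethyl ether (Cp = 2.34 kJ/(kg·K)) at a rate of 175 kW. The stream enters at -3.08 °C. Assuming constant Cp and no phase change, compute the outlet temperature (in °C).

Q = 175 kW = 10500 kJ/min
ΔT = Q/(ṁ·Cp) = 10500/(187×2.34) = 23.996 K
T_out = -3.08 + 23.996 = 20.916 °C

T_out = 20.9 °C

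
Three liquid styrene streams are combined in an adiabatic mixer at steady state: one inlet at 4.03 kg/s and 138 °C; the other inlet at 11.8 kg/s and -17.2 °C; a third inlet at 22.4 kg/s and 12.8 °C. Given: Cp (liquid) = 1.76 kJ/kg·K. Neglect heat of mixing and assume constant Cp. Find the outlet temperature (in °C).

Energy balance with Q = 0: Σ ṁᵢCp,ᵢ(T_out − Tᵢ) = 0
T_out = Σ ṁᵢCp,ᵢTᵢ / Σ ṁᵢCp,ᵢ
      = 1126.2 / 67.285 = 16.738 °C

T_out = 16.7 °C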